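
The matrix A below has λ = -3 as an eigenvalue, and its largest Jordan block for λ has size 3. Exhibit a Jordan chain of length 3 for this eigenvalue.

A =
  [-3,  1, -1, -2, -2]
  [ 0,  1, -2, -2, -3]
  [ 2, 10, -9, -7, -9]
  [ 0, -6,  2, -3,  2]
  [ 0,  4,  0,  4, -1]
A Jordan chain for λ = -3 of length 3:
v_1 = (-2, -4, -12, 4, 0)ᵀ
v_2 = (0, 0, 2, 0, 0)ᵀ
v_3 = (1, 0, 0, 0, 0)ᵀ

Let N = A − (-3)·I. We want v_3 with N^3 v_3 = 0 but N^2 v_3 ≠ 0; then v_{j-1} := N · v_j for j = 3, …, 2.

Pick v_3 = (1, 0, 0, 0, 0)ᵀ.
Then v_2 = N · v_3 = (0, 0, 2, 0, 0)ᵀ.
Then v_1 = N · v_2 = (-2, -4, -12, 4, 0)ᵀ.

Sanity check: (A − (-3)·I) v_1 = (0, 0, 0, 0, 0)ᵀ = 0. ✓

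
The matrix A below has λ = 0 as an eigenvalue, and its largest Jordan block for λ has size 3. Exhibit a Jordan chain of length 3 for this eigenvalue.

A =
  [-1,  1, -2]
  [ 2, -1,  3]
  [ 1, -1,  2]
A Jordan chain for λ = 0 of length 3:
v_1 = (1, -1, -1)ᵀ
v_2 = (-1, 2, 1)ᵀ
v_3 = (1, 0, 0)ᵀ

Let N = A − (0)·I. We want v_3 with N^3 v_3 = 0 but N^2 v_3 ≠ 0; then v_{j-1} := N · v_j for j = 3, …, 2.

Pick v_3 = (1, 0, 0)ᵀ.
Then v_2 = N · v_3 = (-1, 2, 1)ᵀ.
Then v_1 = N · v_2 = (1, -1, -1)ᵀ.

Sanity check: (A − (0)·I) v_1 = (0, 0, 0)ᵀ = 0. ✓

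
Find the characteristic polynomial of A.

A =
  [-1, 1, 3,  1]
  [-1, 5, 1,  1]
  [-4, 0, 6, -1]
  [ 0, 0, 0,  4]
x^4 - 14*x^3 + 72*x^2 - 160*x + 128

Expanding det(x·I − A) (e.g. by cofactor expansion or by noting that A is similar to its Jordan form J, which has the same characteristic polynomial as A) gives
  χ_A(x) = x^4 - 14*x^3 + 72*x^2 - 160*x + 128
which factors as (x - 4)^3*(x - 2). The eigenvalues (with algebraic multiplicities) are λ = 2 with multiplicity 1, λ = 4 with multiplicity 3.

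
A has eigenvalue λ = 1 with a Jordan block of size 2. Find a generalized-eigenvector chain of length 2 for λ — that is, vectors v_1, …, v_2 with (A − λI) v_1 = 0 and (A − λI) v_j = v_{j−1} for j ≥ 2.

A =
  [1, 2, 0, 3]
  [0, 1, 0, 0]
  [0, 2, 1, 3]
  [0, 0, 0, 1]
A Jordan chain for λ = 1 of length 2:
v_1 = (2, 0, 2, 0)ᵀ
v_2 = (0, 1, 0, 0)ᵀ

Let N = A − (1)·I. We want v_2 with N^2 v_2 = 0 but N^1 v_2 ≠ 0; then v_{j-1} := N · v_j for j = 2, …, 2.

Pick v_2 = (0, 1, 0, 0)ᵀ.
Then v_1 = N · v_2 = (2, 0, 2, 0)ᵀ.

Sanity check: (A − (1)·I) v_1 = (0, 0, 0, 0)ᵀ = 0. ✓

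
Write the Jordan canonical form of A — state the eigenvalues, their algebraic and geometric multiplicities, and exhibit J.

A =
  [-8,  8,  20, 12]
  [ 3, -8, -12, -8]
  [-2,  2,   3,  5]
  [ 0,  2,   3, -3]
J_2(-4) ⊕ J_2(-4)

The characteristic polynomial is
  det(x·I − A) = x^4 + 16*x^3 + 96*x^2 + 256*x + 256 = (x + 4)^4

Eigenvalues and multiplicities (the geometric multiplicity of λ is n − rank(A − λI), which equals the number of Jordan blocks for λ):
  λ = -4: algebraic multiplicity = 4, geometric multiplicity = 2

Determining the block sizes for each eigenvalue:
  λ = -4: with am = 4 and gm = 2, the partition is not yet determined (e.g. several partitions of 4 into 2 parts exist). Let N = A − (-4)·I. Computing rank(N^1) = 2, rank(N^2) = 0; the number of blocks of size ≥ j is rank(N^{j−1}) − rank(N^j), giving [2, 2]. So we have 2 block(s) of size 2 → block sizes [2, 2]

Assembling the blocks gives a Jordan form
J =
  [-4,  1,  0,  0]
  [ 0, -4,  0,  0]
  [ 0,  0, -4,  1]
  [ 0,  0,  0, -4]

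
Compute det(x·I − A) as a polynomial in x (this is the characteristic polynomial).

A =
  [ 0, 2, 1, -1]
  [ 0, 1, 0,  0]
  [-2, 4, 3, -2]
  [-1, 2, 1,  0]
x^4 - 4*x^3 + 6*x^2 - 4*x + 1

Expanding det(x·I − A) (e.g. by cofactor expansion or by noting that A is similar to its Jordan form J, which has the same characteristic polynomial as A) gives
  χ_A(x) = x^4 - 4*x^3 + 6*x^2 - 4*x + 1
which factors as (x - 1)^4. The eigenvalues (with algebraic multiplicities) are λ = 1 with multiplicity 4.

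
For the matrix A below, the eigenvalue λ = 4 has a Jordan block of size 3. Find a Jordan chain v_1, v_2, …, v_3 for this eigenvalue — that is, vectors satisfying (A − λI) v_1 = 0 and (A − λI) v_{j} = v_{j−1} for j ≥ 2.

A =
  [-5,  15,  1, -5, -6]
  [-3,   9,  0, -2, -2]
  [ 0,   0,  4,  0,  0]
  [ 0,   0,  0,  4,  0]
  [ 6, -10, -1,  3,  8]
A Jordan chain for λ = 4 of length 3:
v_1 = (-3, -1, 0, 0, 2)ᵀ
v_2 = (1, 0, 0, 0, -1)ᵀ
v_3 = (0, 0, 1, 0, 0)ᵀ

Let N = A − (4)·I. We want v_3 with N^3 v_3 = 0 but N^2 v_3 ≠ 0; then v_{j-1} := N · v_j for j = 3, …, 2.

Pick v_3 = (0, 0, 1, 0, 0)ᵀ.
Then v_2 = N · v_3 = (1, 0, 0, 0, -1)ᵀ.
Then v_1 = N · v_2 = (-3, -1, 0, 0, 2)ᵀ.

Sanity check: (A − (4)·I) v_1 = (0, 0, 0, 0, 0)ᵀ = 0. ✓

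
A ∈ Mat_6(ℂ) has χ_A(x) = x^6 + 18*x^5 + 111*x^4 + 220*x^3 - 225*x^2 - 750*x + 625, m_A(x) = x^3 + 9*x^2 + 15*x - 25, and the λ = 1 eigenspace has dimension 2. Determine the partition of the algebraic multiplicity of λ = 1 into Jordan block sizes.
Block sizes for λ = 1: [1, 1]

Step 1 — from the characteristic polynomial, algebraic multiplicity of λ = 1 is 2. From dim ker(A − (1)·I) = 2, there are exactly 2 Jordan blocks for λ = 1.
Step 2 — from the minimal polynomial, the factor (x − 1) tells us the largest block for λ = 1 has size 1.
Step 3 — with total size 2, 2 blocks, and largest block 1, the block sizes (in nonincreasing order) are [1, 1].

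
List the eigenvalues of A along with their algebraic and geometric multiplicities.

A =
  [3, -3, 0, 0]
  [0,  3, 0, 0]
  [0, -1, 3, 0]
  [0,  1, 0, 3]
λ = 3: alg = 4, geom = 3

Step 1 — factor the characteristic polynomial to read off the algebraic multiplicities:
  χ_A(x) = (x - 3)^4

Step 2 — compute geometric multiplicities via the rank-nullity identity g(λ) = n − rank(A − λI):
  rank(A − (3)·I) = 1, so dim ker(A − (3)·I) = n − 1 = 3

Summary:
  λ = 3: algebraic multiplicity = 4, geometric multiplicity = 3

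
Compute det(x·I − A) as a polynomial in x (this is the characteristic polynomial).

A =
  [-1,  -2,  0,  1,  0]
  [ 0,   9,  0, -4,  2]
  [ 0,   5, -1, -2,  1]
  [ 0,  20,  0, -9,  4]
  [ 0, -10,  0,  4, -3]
x^5 + 5*x^4 + 10*x^3 + 10*x^2 + 5*x + 1

Expanding det(x·I − A) (e.g. by cofactor expansion or by noting that A is similar to its Jordan form J, which has the same characteristic polynomial as A) gives
  χ_A(x) = x^5 + 5*x^4 + 10*x^3 + 10*x^2 + 5*x + 1
which factors as (x + 1)^5. The eigenvalues (with algebraic multiplicities) are λ = -1 with multiplicity 5.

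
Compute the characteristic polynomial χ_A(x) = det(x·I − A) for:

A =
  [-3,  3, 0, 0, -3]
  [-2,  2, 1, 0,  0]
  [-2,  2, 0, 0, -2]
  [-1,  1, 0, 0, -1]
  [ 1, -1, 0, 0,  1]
x^5

Expanding det(x·I − A) (e.g. by cofactor expansion or by noting that A is similar to its Jordan form J, which has the same characteristic polynomial as A) gives
  χ_A(x) = x^5
which factors as x^5. The eigenvalues (with algebraic multiplicities) are λ = 0 with multiplicity 5.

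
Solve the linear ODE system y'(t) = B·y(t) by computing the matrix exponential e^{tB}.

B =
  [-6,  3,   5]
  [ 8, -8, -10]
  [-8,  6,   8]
e^{tB} =
  [-4*t*exp(-2*t) + exp(-2*t), 3*t*exp(-2*t), 5*t*exp(-2*t)]
  [8*t*exp(-2*t), -6*t*exp(-2*t) + exp(-2*t), -10*t*exp(-2*t)]
  [-8*t*exp(-2*t), 6*t*exp(-2*t), 10*t*exp(-2*t) + exp(-2*t)]

Strategy: write B = P · J · P⁻¹ where J is a Jordan canonical form, so e^{tB} = P · e^{tJ} · P⁻¹, and e^{tJ} can be computed block-by-block.

B has Jordan form
J =
  [-2,  1,  0]
  [ 0, -2,  0]
  [ 0,  0, -2]
(up to reordering of blocks).

Per-block formulas:
  For a 2×2 Jordan block J_2(-2): exp(t · J_2(-2)) = e^(-2t)·(I + t·N), where N is the 2×2 nilpotent shift.
  For a 1×1 block at λ = -2: exp(t · [-2]) = [e^(-2t)].

After assembling e^{tJ} and conjugating by P, we get:

e^{tB} =
  [-4*t*exp(-2*t) + exp(-2*t), 3*t*exp(-2*t), 5*t*exp(-2*t)]
  [8*t*exp(-2*t), -6*t*exp(-2*t) + exp(-2*t), -10*t*exp(-2*t)]
  [-8*t*exp(-2*t), 6*t*exp(-2*t), 10*t*exp(-2*t) + exp(-2*t)]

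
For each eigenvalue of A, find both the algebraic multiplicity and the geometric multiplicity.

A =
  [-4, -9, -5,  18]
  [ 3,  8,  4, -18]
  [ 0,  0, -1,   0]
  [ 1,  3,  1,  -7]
λ = -1: alg = 4, geom = 2

Step 1 — factor the characteristic polynomial to read off the algebraic multiplicities:
  χ_A(x) = (x + 1)^4

Step 2 — compute geometric multiplicities via the rank-nullity identity g(λ) = n − rank(A − λI):
  rank(A − (-1)·I) = 2, so dim ker(A − (-1)·I) = n − 2 = 2

Summary:
  λ = -1: algebraic multiplicity = 4, geometric multiplicity = 2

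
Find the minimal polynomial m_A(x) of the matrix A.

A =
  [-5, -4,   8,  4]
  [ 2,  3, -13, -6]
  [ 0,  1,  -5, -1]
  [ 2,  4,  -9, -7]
x^4 + 14*x^3 + 72*x^2 + 162*x + 135

The characteristic polynomial is χ_A(x) = (x + 3)^3*(x + 5), so the eigenvalues are known. The minimal polynomial is
  m_A(x) = Π_λ (x − λ)^{k_λ}
where k_λ is the size of the *largest* Jordan block for λ (equivalently, the smallest k with (A − λI)^k v = 0 for every generalised eigenvector v of λ).

  λ = -5: largest Jordan block has size 1, contributing (x + 5)
  λ = -3: largest Jordan block has size 3, contributing (x + 3)^3

So m_A(x) = (x + 3)^3*(x + 5) = x^4 + 14*x^3 + 72*x^2 + 162*x + 135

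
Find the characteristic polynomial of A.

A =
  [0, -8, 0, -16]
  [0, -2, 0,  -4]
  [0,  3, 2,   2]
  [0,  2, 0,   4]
x^4 - 4*x^3 + 4*x^2

Expanding det(x·I − A) (e.g. by cofactor expansion or by noting that A is similar to its Jordan form J, which has the same characteristic polynomial as A) gives
  χ_A(x) = x^4 - 4*x^3 + 4*x^2
which factors as x^2*(x - 2)^2. The eigenvalues (with algebraic multiplicities) are λ = 0 with multiplicity 2, λ = 2 with multiplicity 2.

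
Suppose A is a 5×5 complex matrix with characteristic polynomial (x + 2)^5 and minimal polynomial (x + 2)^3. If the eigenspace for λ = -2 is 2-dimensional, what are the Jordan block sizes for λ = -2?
Block sizes for λ = -2: [3, 2]

Step 1 — from the characteristic polynomial, algebraic multiplicity of λ = -2 is 5. From dim ker(A − (-2)·I) = 2, there are exactly 2 Jordan blocks for λ = -2.
Step 2 — from the minimal polynomial, the factor (x + 2)^3 tells us the largest block for λ = -2 has size 3.
Step 3 — with total size 5, 2 blocks, and largest block 3, the block sizes (in nonincreasing order) are [3, 2].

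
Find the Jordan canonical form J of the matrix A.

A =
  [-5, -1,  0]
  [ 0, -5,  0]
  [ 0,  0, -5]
J_2(-5) ⊕ J_1(-5)

The characteristic polynomial is
  det(x·I − A) = x^3 + 15*x^2 + 75*x + 125 = (x + 5)^3

Eigenvalues and multiplicities (the geometric multiplicity of λ is n − rank(A − λI), which equals the number of Jordan blocks for λ):
  λ = -5: algebraic multiplicity = 3, geometric multiplicity = 2

Determining the block sizes for each eigenvalue:
  λ = -5: 2 blocks summing to 3 forces exactly one block of size 2 and the rest size 1 → block sizes [2, 1]

Assembling the blocks gives a Jordan form
J =
  [-5,  1,  0]
  [ 0, -5,  0]
  [ 0,  0, -5]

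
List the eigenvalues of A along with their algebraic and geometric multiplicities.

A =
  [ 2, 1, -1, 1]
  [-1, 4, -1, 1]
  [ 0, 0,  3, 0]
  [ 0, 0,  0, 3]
λ = 3: alg = 4, geom = 3

Step 1 — factor the characteristic polynomial to read off the algebraic multiplicities:
  χ_A(x) = (x - 3)^4

Step 2 — compute geometric multiplicities via the rank-nullity identity g(λ) = n − rank(A − λI):
  rank(A − (3)·I) = 1, so dim ker(A − (3)·I) = n − 1 = 3

Summary:
  λ = 3: algebraic multiplicity = 4, geometric multiplicity = 3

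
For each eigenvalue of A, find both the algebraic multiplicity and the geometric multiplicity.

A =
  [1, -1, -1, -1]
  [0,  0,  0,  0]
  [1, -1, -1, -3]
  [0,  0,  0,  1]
λ = 0: alg = 3, geom = 2; λ = 1: alg = 1, geom = 1

Step 1 — factor the characteristic polynomial to read off the algebraic multiplicities:
  χ_A(x) = x^3*(x - 1)

Step 2 — compute geometric multiplicities via the rank-nullity identity g(λ) = n − rank(A − λI):
  rank(A − (0)·I) = 2, so dim ker(A − (0)·I) = n − 2 = 2
  rank(A − (1)·I) = 3, so dim ker(A − (1)·I) = n − 3 = 1

Summary:
  λ = 0: algebraic multiplicity = 3, geometric multiplicity = 2
  λ = 1: algebraic multiplicity = 1, geometric multiplicity = 1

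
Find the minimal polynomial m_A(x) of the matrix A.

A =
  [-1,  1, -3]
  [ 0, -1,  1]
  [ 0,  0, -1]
x^3 + 3*x^2 + 3*x + 1

The characteristic polynomial is χ_A(x) = (x + 1)^3, so the eigenvalues are known. The minimal polynomial is
  m_A(x) = Π_λ (x − λ)^{k_λ}
where k_λ is the size of the *largest* Jordan block for λ (equivalently, the smallest k with (A − λI)^k v = 0 for every generalised eigenvector v of λ).

  λ = -1: largest Jordan block has size 3, contributing (x + 1)^3

So m_A(x) = (x + 1)^3 = x^3 + 3*x^2 + 3*x + 1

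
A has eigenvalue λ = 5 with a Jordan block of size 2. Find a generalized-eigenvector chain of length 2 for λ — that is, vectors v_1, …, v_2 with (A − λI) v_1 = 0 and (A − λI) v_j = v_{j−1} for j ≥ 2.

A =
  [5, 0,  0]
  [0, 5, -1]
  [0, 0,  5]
A Jordan chain for λ = 5 of length 2:
v_1 = (0, -1, 0)ᵀ
v_2 = (0, 0, 1)ᵀ

Let N = A − (5)·I. We want v_2 with N^2 v_2 = 0 but N^1 v_2 ≠ 0; then v_{j-1} := N · v_j for j = 2, …, 2.

Pick v_2 = (0, 0, 1)ᵀ.
Then v_1 = N · v_2 = (0, -1, 0)ᵀ.

Sanity check: (A − (5)·I) v_1 = (0, 0, 0)ᵀ = 0. ✓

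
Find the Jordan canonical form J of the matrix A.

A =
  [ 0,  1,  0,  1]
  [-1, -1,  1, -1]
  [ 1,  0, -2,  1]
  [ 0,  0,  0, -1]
J_3(-1) ⊕ J_1(-1)

The characteristic polynomial is
  det(x·I − A) = x^4 + 4*x^3 + 6*x^2 + 4*x + 1 = (x + 1)^4

Eigenvalues and multiplicities (the geometric multiplicity of λ is n − rank(A − λI), which equals the number of Jordan blocks for λ):
  λ = -1: algebraic multiplicity = 4, geometric multiplicity = 2

Determining the block sizes for each eigenvalue:
  λ = -1: with am = 4 and gm = 2, the partition is not yet determined (e.g. several partitions of 4 into 2 parts exist). Let N = A − (-1)·I. Computing rank(N^1) = 2, rank(N^2) = 1, rank(N^3) = 0; the number of blocks of size ≥ j is rank(N^{j−1}) − rank(N^j), giving [2, 1, 1]. So we have 1 block(s) of size 3, 1 block(s) of size 1 → block sizes [3, 1]

Assembling the blocks gives a Jordan form
J =
  [-1,  1,  0,  0]
  [ 0, -1,  1,  0]
  [ 0,  0, -1,  0]
  [ 0,  0,  0, -1]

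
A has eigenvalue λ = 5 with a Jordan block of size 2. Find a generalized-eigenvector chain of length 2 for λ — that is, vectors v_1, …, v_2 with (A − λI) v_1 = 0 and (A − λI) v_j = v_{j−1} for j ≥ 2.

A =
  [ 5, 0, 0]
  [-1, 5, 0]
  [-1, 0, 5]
A Jordan chain for λ = 5 of length 2:
v_1 = (0, -1, -1)ᵀ
v_2 = (1, 0, 0)ᵀ

Let N = A − (5)·I. We want v_2 with N^2 v_2 = 0 but N^1 v_2 ≠ 0; then v_{j-1} := N · v_j for j = 2, …, 2.

Pick v_2 = (1, 0, 0)ᵀ.
Then v_1 = N · v_2 = (0, -1, -1)ᵀ.

Sanity check: (A − (5)·I) v_1 = (0, 0, 0)ᵀ = 0. ✓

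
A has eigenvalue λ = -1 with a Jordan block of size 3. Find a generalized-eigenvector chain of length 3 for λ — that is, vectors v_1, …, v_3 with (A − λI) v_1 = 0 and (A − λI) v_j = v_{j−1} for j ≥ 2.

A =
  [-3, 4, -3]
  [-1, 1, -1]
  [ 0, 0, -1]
A Jordan chain for λ = -1 of length 3:
v_1 = (2, 1, 0)ᵀ
v_2 = (-3, -1, 0)ᵀ
v_3 = (0, 0, 1)ᵀ

Let N = A − (-1)·I. We want v_3 with N^3 v_3 = 0 but N^2 v_3 ≠ 0; then v_{j-1} := N · v_j for j = 3, …, 2.

Pick v_3 = (0, 0, 1)ᵀ.
Then v_2 = N · v_3 = (-3, -1, 0)ᵀ.
Then v_1 = N · v_2 = (2, 1, 0)ᵀ.

Sanity check: (A − (-1)·I) v_1 = (0, 0, 0)ᵀ = 0. ✓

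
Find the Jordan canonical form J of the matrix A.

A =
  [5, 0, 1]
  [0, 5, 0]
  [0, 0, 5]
J_2(5) ⊕ J_1(5)

The characteristic polynomial is
  det(x·I − A) = x^3 - 15*x^2 + 75*x - 125 = (x - 5)^3

Eigenvalues and multiplicities (the geometric multiplicity of λ is n − rank(A − λI), which equals the number of Jordan blocks for λ):
  λ = 5: algebraic multiplicity = 3, geometric multiplicity = 2

Determining the block sizes for each eigenvalue:
  λ = 5: 2 blocks summing to 3 forces exactly one block of size 2 and the rest size 1 → block sizes [2, 1]

Assembling the blocks gives a Jordan form
J =
  [5, 1, 0]
  [0, 5, 0]
  [0, 0, 5]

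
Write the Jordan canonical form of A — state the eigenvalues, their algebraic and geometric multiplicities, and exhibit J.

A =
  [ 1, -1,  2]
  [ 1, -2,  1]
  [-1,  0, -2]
J_3(-1)

The characteristic polynomial is
  det(x·I − A) = x^3 + 3*x^2 + 3*x + 1 = (x + 1)^3

Eigenvalues and multiplicities (the geometric multiplicity of λ is n − rank(A − λI), which equals the number of Jordan blocks for λ):
  λ = -1: algebraic multiplicity = 3, geometric multiplicity = 1

Determining the block sizes for each eigenvalue:
  λ = -1: one block (gm = 1), so the single block has size am = 3 → block sizes [3]

Assembling the blocks gives a Jordan form
J =
  [-1,  1,  0]
  [ 0, -1,  1]
  [ 0,  0, -1]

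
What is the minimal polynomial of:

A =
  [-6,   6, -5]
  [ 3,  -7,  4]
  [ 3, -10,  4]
x^3 + 9*x^2 + 27*x + 27

The characteristic polynomial is χ_A(x) = (x + 3)^3, so the eigenvalues are known. The minimal polynomial is
  m_A(x) = Π_λ (x − λ)^{k_λ}
where k_λ is the size of the *largest* Jordan block for λ (equivalently, the smallest k with (A − λI)^k v = 0 for every generalised eigenvector v of λ).

  λ = -3: largest Jordan block has size 3, contributing (x + 3)^3

So m_A(x) = (x + 3)^3 = x^3 + 9*x^2 + 27*x + 27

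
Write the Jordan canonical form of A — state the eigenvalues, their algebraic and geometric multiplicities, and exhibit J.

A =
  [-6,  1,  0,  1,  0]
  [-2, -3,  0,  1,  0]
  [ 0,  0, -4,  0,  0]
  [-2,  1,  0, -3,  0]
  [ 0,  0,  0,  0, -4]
J_2(-4) ⊕ J_1(-4) ⊕ J_1(-4) ⊕ J_1(-4)

The characteristic polynomial is
  det(x·I − A) = x^5 + 20*x^4 + 160*x^3 + 640*x^2 + 1280*x + 1024 = (x + 4)^5

Eigenvalues and multiplicities (the geometric multiplicity of λ is n − rank(A − λI), which equals the number of Jordan blocks for λ):
  λ = -4: algebraic multiplicity = 5, geometric multiplicity = 4

Determining the block sizes for each eigenvalue:
  λ = -4: 4 blocks summing to 5 forces exactly one block of size 2 and the rest size 1 → block sizes [2, 1, 1, 1]

Assembling the blocks gives a Jordan form
J =
  [-4,  1,  0,  0,  0]
  [ 0, -4,  0,  0,  0]
  [ 0,  0, -4,  0,  0]
  [ 0,  0,  0, -4,  0]
  [ 0,  0,  0,  0, -4]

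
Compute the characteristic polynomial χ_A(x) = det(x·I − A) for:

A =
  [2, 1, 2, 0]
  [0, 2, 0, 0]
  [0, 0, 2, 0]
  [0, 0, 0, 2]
x^4 - 8*x^3 + 24*x^2 - 32*x + 16

Expanding det(x·I − A) (e.g. by cofactor expansion or by noting that A is similar to its Jordan form J, which has the same characteristic polynomial as A) gives
  χ_A(x) = x^4 - 8*x^3 + 24*x^2 - 32*x + 16
which factors as (x - 2)^4. The eigenvalues (with algebraic multiplicities) are λ = 2 with multiplicity 4.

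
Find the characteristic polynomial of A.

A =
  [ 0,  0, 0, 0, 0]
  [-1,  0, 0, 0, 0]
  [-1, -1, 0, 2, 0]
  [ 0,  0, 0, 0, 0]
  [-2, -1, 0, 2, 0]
x^5

Expanding det(x·I − A) (e.g. by cofactor expansion or by noting that A is similar to its Jordan form J, which has the same characteristic polynomial as A) gives
  χ_A(x) = x^5
which factors as x^5. The eigenvalues (with algebraic multiplicities) are λ = 0 with multiplicity 5.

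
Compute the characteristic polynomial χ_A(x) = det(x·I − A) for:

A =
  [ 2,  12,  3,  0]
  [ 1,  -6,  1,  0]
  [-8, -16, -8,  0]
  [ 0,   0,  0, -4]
x^4 + 16*x^3 + 96*x^2 + 256*x + 256

Expanding det(x·I − A) (e.g. by cofactor expansion or by noting that A is similar to its Jordan form J, which has the same characteristic polynomial as A) gives
  χ_A(x) = x^4 + 16*x^3 + 96*x^2 + 256*x + 256
which factors as (x + 4)^4. The eigenvalues (with algebraic multiplicities) are λ = -4 with multiplicity 4.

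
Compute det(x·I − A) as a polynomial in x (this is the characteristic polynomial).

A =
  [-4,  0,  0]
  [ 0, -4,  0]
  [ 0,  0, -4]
x^3 + 12*x^2 + 48*x + 64

Expanding det(x·I − A) (e.g. by cofactor expansion or by noting that A is similar to its Jordan form J, which has the same characteristic polynomial as A) gives
  χ_A(x) = x^3 + 12*x^2 + 48*x + 64
which factors as (x + 4)^3. The eigenvalues (with algebraic multiplicities) are λ = -4 with multiplicity 3.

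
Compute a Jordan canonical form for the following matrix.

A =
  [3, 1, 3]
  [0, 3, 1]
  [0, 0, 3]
J_3(3)

The characteristic polynomial is
  det(x·I − A) = x^3 - 9*x^2 + 27*x - 27 = (x - 3)^3

Eigenvalues and multiplicities (the geometric multiplicity of λ is n − rank(A − λI), which equals the number of Jordan blocks for λ):
  λ = 3: algebraic multiplicity = 3, geometric multiplicity = 1

Determining the block sizes for each eigenvalue:
  λ = 3: one block (gm = 1), so the single block has size am = 3 → block sizes [3]

Assembling the blocks gives a Jordan form
J =
  [3, 1, 0]
  [0, 3, 1]
  [0, 0, 3]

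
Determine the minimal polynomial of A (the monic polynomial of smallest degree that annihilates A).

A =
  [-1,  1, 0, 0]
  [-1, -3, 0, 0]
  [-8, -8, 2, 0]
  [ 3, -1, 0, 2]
x^3 + 2*x^2 - 4*x - 8

The characteristic polynomial is χ_A(x) = (x - 2)^2*(x + 2)^2, so the eigenvalues are known. The minimal polynomial is
  m_A(x) = Π_λ (x − λ)^{k_λ}
where k_λ is the size of the *largest* Jordan block for λ (equivalently, the smallest k with (A − λI)^k v = 0 for every generalised eigenvector v of λ).

  λ = -2: largest Jordan block has size 2, contributing (x + 2)^2
  λ = 2: largest Jordan block has size 1, contributing (x − 2)

So m_A(x) = (x - 2)*(x + 2)^2 = x^3 + 2*x^2 - 4*x - 8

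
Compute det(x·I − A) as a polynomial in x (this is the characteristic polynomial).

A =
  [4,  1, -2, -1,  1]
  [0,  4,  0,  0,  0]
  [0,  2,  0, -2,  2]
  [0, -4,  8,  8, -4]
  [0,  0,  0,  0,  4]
x^5 - 20*x^4 + 160*x^3 - 640*x^2 + 1280*x - 1024

Expanding det(x·I − A) (e.g. by cofactor expansion or by noting that A is similar to its Jordan form J, which has the same characteristic polynomial as A) gives
  χ_A(x) = x^5 - 20*x^4 + 160*x^3 - 640*x^2 + 1280*x - 1024
which factors as (x - 4)^5. The eigenvalues (with algebraic multiplicities) are λ = 4 with multiplicity 5.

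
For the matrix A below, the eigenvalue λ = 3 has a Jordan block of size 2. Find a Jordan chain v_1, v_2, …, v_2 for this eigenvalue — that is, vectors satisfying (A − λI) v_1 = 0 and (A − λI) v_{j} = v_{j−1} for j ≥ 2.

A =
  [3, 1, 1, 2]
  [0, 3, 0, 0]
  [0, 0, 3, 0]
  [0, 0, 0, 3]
A Jordan chain for λ = 3 of length 2:
v_1 = (1, 0, 0, 0)ᵀ
v_2 = (0, 1, 0, 0)ᵀ

Let N = A − (3)·I. We want v_2 with N^2 v_2 = 0 but N^1 v_2 ≠ 0; then v_{j-1} := N · v_j for j = 2, …, 2.

Pick v_2 = (0, 1, 0, 0)ᵀ.
Then v_1 = N · v_2 = (1, 0, 0, 0)ᵀ.

Sanity check: (A − (3)·I) v_1 = (0, 0, 0, 0)ᵀ = 0. ✓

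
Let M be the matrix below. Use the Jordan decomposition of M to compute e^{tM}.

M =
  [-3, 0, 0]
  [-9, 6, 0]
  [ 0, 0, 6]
e^{tM} =
  [exp(-3*t), 0, 0]
  [-exp(6*t) + exp(-3*t), exp(6*t), 0]
  [0, 0, exp(6*t)]

Strategy: write M = P · J · P⁻¹ where J is a Jordan canonical form, so e^{tM} = P · e^{tJ} · P⁻¹, and e^{tJ} can be computed block-by-block.

M has Jordan form
J =
  [-3, 0, 0]
  [ 0, 6, 0]
  [ 0, 0, 6]
(up to reordering of blocks).

Per-block formulas:
  For a 1×1 block at λ = 6: exp(t · [6]) = [e^(6t)].
  For a 1×1 block at λ = -3: exp(t · [-3]) = [e^(-3t)].

After assembling e^{tJ} and conjugating by P, we get:

e^{tM} =
  [exp(-3*t), 0, 0]
  [-exp(6*t) + exp(-3*t), exp(6*t), 0]
  [0, 0, exp(6*t)]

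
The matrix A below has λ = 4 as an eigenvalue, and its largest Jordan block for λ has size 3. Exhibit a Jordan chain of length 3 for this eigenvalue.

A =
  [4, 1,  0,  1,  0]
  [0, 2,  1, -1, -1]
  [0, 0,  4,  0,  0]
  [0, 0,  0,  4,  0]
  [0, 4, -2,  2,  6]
A Jordan chain for λ = 4 of length 3:
v_1 = (-2, 0, 0, 0, 0)ᵀ
v_2 = (1, -2, 0, 0, 4)ᵀ
v_3 = (0, 1, 0, 0, 0)ᵀ

Let N = A − (4)·I. We want v_3 with N^3 v_3 = 0 but N^2 v_3 ≠ 0; then v_{j-1} := N · v_j for j = 3, …, 2.

Pick v_3 = (0, 1, 0, 0, 0)ᵀ.
Then v_2 = N · v_3 = (1, -2, 0, 0, 4)ᵀ.
Then v_1 = N · v_2 = (-2, 0, 0, 0, 0)ᵀ.

Sanity check: (A − (4)·I) v_1 = (0, 0, 0, 0, 0)ᵀ = 0. ✓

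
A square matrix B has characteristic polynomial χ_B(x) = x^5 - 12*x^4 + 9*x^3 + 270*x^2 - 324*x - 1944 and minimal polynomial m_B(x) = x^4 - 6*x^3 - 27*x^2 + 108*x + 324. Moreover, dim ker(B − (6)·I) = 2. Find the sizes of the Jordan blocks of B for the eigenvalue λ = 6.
Block sizes for λ = 6: [2, 1]

Step 1 — from the characteristic polynomial, algebraic multiplicity of λ = 6 is 3. From dim ker(B − (6)·I) = 2, there are exactly 2 Jordan blocks for λ = 6.
Step 2 — from the minimal polynomial, the factor (x − 6)^2 tells us the largest block for λ = 6 has size 2.
Step 3 — with total size 3, 2 blocks, and largest block 2, the block sizes (in nonincreasing order) are [2, 1].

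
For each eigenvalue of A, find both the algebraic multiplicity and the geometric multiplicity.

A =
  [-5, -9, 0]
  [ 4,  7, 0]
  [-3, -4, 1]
λ = 1: alg = 3, geom = 1

Step 1 — factor the characteristic polynomial to read off the algebraic multiplicities:
  χ_A(x) = (x - 1)^3

Step 2 — compute geometric multiplicities via the rank-nullity identity g(λ) = n − rank(A − λI):
  rank(A − (1)·I) = 2, so dim ker(A − (1)·I) = n − 2 = 1

Summary:
  λ = 1: algebraic multiplicity = 3, geometric multiplicity = 1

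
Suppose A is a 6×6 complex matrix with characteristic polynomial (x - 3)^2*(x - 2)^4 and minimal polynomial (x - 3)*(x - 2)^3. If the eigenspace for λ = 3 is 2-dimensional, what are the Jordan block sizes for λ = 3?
Block sizes for λ = 3: [1, 1]

Step 1 — from the characteristic polynomial, algebraic multiplicity of λ = 3 is 2. From dim ker(A − (3)·I) = 2, there are exactly 2 Jordan blocks for λ = 3.
Step 2 — from the minimal polynomial, the factor (x − 3) tells us the largest block for λ = 3 has size 1.
Step 3 — with total size 2, 2 blocks, and largest block 1, the block sizes (in nonincreasing order) are [1, 1].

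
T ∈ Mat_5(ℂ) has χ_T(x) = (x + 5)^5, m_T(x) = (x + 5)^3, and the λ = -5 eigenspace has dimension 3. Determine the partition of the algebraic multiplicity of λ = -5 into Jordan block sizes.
Block sizes for λ = -5: [3, 1, 1]

Step 1 — from the characteristic polynomial, algebraic multiplicity of λ = -5 is 5. From dim ker(T − (-5)·I) = 3, there are exactly 3 Jordan blocks for λ = -5.
Step 2 — from the minimal polynomial, the factor (x + 5)^3 tells us the largest block for λ = -5 has size 3.
Step 3 — with total size 5, 3 blocks, and largest block 3, the block sizes (in nonincreasing order) are [3, 1, 1].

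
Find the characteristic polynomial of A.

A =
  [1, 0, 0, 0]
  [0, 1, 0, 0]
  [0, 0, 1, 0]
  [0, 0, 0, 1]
x^4 - 4*x^3 + 6*x^2 - 4*x + 1

Expanding det(x·I − A) (e.g. by cofactor expansion or by noting that A is similar to its Jordan form J, which has the same characteristic polynomial as A) gives
  χ_A(x) = x^4 - 4*x^3 + 6*x^2 - 4*x + 1
which factors as (x - 1)^4. The eigenvalues (with algebraic multiplicities) are λ = 1 with multiplicity 4.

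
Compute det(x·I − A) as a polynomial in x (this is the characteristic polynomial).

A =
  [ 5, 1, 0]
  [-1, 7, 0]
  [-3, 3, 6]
x^3 - 18*x^2 + 108*x - 216

Expanding det(x·I − A) (e.g. by cofactor expansion or by noting that A is similar to its Jordan form J, which has the same characteristic polynomial as A) gives
  χ_A(x) = x^3 - 18*x^2 + 108*x - 216
which factors as (x - 6)^3. The eigenvalues (with algebraic multiplicities) are λ = 6 with multiplicity 3.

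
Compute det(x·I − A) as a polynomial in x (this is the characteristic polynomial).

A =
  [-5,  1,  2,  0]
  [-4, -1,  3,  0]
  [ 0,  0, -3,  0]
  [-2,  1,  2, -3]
x^4 + 12*x^3 + 54*x^2 + 108*x + 81

Expanding det(x·I − A) (e.g. by cofactor expansion or by noting that A is similar to its Jordan form J, which has the same characteristic polynomial as A) gives
  χ_A(x) = x^4 + 12*x^3 + 54*x^2 + 108*x + 81
which factors as (x + 3)^4. The eigenvalues (with algebraic multiplicities) are λ = -3 with multiplicity 4.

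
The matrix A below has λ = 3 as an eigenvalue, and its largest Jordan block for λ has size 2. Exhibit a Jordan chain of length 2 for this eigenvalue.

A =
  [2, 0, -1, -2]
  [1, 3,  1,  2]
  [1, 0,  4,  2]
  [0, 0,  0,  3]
A Jordan chain for λ = 3 of length 2:
v_1 = (-1, 1, 1, 0)ᵀ
v_2 = (1, 0, 0, 0)ᵀ

Let N = A − (3)·I. We want v_2 with N^2 v_2 = 0 but N^1 v_2 ≠ 0; then v_{j-1} := N · v_j for j = 2, …, 2.

Pick v_2 = (1, 0, 0, 0)ᵀ.
Then v_1 = N · v_2 = (-1, 1, 1, 0)ᵀ.

Sanity check: (A − (3)·I) v_1 = (0, 0, 0, 0)ᵀ = 0. ✓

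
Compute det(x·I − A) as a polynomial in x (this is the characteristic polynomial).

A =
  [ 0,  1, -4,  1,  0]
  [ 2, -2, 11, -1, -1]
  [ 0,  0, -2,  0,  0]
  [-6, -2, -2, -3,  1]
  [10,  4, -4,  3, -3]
x^5 + 10*x^4 + 40*x^3 + 80*x^2 + 80*x + 32

Expanding det(x·I − A) (e.g. by cofactor expansion or by noting that A is similar to its Jordan form J, which has the same characteristic polynomial as A) gives
  χ_A(x) = x^5 + 10*x^4 + 40*x^3 + 80*x^2 + 80*x + 32
which factors as (x + 2)^5. The eigenvalues (with algebraic multiplicities) are λ = -2 with multiplicity 5.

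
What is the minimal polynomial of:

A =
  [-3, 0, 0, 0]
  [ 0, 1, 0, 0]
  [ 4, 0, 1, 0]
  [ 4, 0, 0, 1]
x^2 + 2*x - 3

The characteristic polynomial is χ_A(x) = (x - 1)^3*(x + 3), so the eigenvalues are known. The minimal polynomial is
  m_A(x) = Π_λ (x − λ)^{k_λ}
where k_λ is the size of the *largest* Jordan block for λ (equivalently, the smallest k with (A − λI)^k v = 0 for every generalised eigenvector v of λ).

  λ = -3: largest Jordan block has size 1, contributing (x + 3)
  λ = 1: largest Jordan block has size 1, contributing (x − 1)

So m_A(x) = (x - 1)*(x + 3) = x^2 + 2*x - 3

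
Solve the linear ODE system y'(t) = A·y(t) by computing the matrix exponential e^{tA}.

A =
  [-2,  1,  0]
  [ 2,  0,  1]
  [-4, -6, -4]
e^{tA} =
  [t^2*exp(-2*t) + exp(-2*t), t^2*exp(-2*t) + t*exp(-2*t), t^2*exp(-2*t)/2]
  [2*t*exp(-2*t), 2*t*exp(-2*t) + exp(-2*t), t*exp(-2*t)]
  [-2*t^2*exp(-2*t) - 4*t*exp(-2*t), -2*t^2*exp(-2*t) - 6*t*exp(-2*t), -t^2*exp(-2*t) - 2*t*exp(-2*t) + exp(-2*t)]

Strategy: write A = P · J · P⁻¹ where J is a Jordan canonical form, so e^{tA} = P · e^{tJ} · P⁻¹, and e^{tJ} can be computed block-by-block.

A has Jordan form
J =
  [-2,  1,  0]
  [ 0, -2,  1]
  [ 0,  0, -2]
(up to reordering of blocks).

Per-block formulas:
  For a 3×3 Jordan block J_3(-2): exp(t · J_3(-2)) = e^(-2t)·(I + t·N + (t^2/2)·N^2), where N is the 3×3 nilpotent shift.

After assembling e^{tJ} and conjugating by P, we get:

e^{tA} =
  [t^2*exp(-2*t) + exp(-2*t), t^2*exp(-2*t) + t*exp(-2*t), t^2*exp(-2*t)/2]
  [2*t*exp(-2*t), 2*t*exp(-2*t) + exp(-2*t), t*exp(-2*t)]
  [-2*t^2*exp(-2*t) - 4*t*exp(-2*t), -2*t^2*exp(-2*t) - 6*t*exp(-2*t), -t^2*exp(-2*t) - 2*t*exp(-2*t) + exp(-2*t)]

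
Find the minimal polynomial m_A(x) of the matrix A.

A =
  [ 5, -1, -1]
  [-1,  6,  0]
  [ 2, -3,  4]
x^3 - 15*x^2 + 75*x - 125

The characteristic polynomial is χ_A(x) = (x - 5)^3, so the eigenvalues are known. The minimal polynomial is
  m_A(x) = Π_λ (x − λ)^{k_λ}
where k_λ is the size of the *largest* Jordan block for λ (equivalently, the smallest k with (A − λI)^k v = 0 for every generalised eigenvector v of λ).

  λ = 5: largest Jordan block has size 3, contributing (x − 5)^3

So m_A(x) = (x - 5)^3 = x^3 - 15*x^2 + 75*x - 125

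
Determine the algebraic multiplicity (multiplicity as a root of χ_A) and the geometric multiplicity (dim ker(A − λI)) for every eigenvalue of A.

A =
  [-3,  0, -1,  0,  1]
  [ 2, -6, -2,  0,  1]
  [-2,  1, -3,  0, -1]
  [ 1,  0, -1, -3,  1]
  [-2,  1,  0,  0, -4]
λ = -5: alg = 2, geom = 1; λ = -3: alg = 3, geom = 1

Step 1 — factor the characteristic polynomial to read off the algebraic multiplicities:
  χ_A(x) = (x + 3)^3*(x + 5)^2

Step 2 — compute geometric multiplicities via the rank-nullity identity g(λ) = n − rank(A − λI):
  rank(A − (-5)·I) = 4, so dim ker(A − (-5)·I) = n − 4 = 1
  rank(A − (-3)·I) = 4, so dim ker(A − (-3)·I) = n − 4 = 1

Summary:
  λ = -5: algebraic multiplicity = 2, geometric multiplicity = 1
  λ = -3: algebraic multiplicity = 3, geometric multiplicity = 1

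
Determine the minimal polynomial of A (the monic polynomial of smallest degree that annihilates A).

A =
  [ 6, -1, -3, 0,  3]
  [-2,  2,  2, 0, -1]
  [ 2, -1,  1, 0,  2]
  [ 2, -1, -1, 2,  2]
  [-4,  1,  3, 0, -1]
x^3 - 6*x^2 + 12*x - 8

The characteristic polynomial is χ_A(x) = (x - 2)^5, so the eigenvalues are known. The minimal polynomial is
  m_A(x) = Π_λ (x − λ)^{k_λ}
where k_λ is the size of the *largest* Jordan block for λ (equivalently, the smallest k with (A − λI)^k v = 0 for every generalised eigenvector v of λ).

  λ = 2: largest Jordan block has size 3, contributing (x − 2)^3

So m_A(x) = (x - 2)^3 = x^3 - 6*x^2 + 12*x - 8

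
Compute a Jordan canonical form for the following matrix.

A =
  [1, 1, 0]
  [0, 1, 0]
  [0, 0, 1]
J_2(1) ⊕ J_1(1)

The characteristic polynomial is
  det(x·I − A) = x^3 - 3*x^2 + 3*x - 1 = (x - 1)^3

Eigenvalues and multiplicities (the geometric multiplicity of λ is n − rank(A − λI), which equals the number of Jordan blocks for λ):
  λ = 1: algebraic multiplicity = 3, geometric multiplicity = 2

Determining the block sizes for each eigenvalue:
  λ = 1: 2 blocks summing to 3 forces exactly one block of size 2 and the rest size 1 → block sizes [2, 1]

Assembling the blocks gives a Jordan form
J =
  [1, 1, 0]
  [0, 1, 0]
  [0, 0, 1]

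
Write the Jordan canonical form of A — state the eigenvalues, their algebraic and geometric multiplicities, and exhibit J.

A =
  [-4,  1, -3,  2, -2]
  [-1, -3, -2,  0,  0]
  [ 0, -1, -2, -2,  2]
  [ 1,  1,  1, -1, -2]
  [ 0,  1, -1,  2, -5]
J_3(-3) ⊕ J_1(-3) ⊕ J_1(-3)

The characteristic polynomial is
  det(x·I − A) = x^5 + 15*x^4 + 90*x^3 + 270*x^2 + 405*x + 243 = (x + 3)^5

Eigenvalues and multiplicities (the geometric multiplicity of λ is n − rank(A − λI), which equals the number of Jordan blocks for λ):
  λ = -3: algebraic multiplicity = 5, geometric multiplicity = 3

Determining the block sizes for each eigenvalue:
  λ = -3: with am = 5 and gm = 3, the partition is not yet determined (e.g. several partitions of 5 into 3 parts exist). Let N = A − (-3)·I. Computing rank(N^1) = 2, rank(N^2) = 1, rank(N^3) = 0; the number of blocks of size ≥ j is rank(N^{j−1}) − rank(N^j), giving [3, 1, 1]. So we have 1 block(s) of size 3, 2 block(s) of size 1 → block sizes [3, 1, 1]

Assembling the blocks gives a Jordan form
J =
  [-3,  1,  0,  0,  0]
  [ 0, -3,  1,  0,  0]
  [ 0,  0, -3,  0,  0]
  [ 0,  0,  0, -3,  0]
  [ 0,  0,  0,  0, -3]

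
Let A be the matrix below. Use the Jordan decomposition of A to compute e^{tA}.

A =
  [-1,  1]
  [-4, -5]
e^{tA} =
  [2*t*exp(-3*t) + exp(-3*t), t*exp(-3*t)]
  [-4*t*exp(-3*t), -2*t*exp(-3*t) + exp(-3*t)]

Strategy: write A = P · J · P⁻¹ where J is a Jordan canonical form, so e^{tA} = P · e^{tJ} · P⁻¹, and e^{tJ} can be computed block-by-block.

A has Jordan form
J =
  [-3,  1]
  [ 0, -3]
(up to reordering of blocks).

Per-block formulas:
  For a 2×2 Jordan block J_2(-3): exp(t · J_2(-3)) = e^(-3t)·(I + t·N), where N is the 2×2 nilpotent shift.

After assembling e^{tJ} and conjugating by P, we get:

e^{tA} =
  [2*t*exp(-3*t) + exp(-3*t), t*exp(-3*t)]
  [-4*t*exp(-3*t), -2*t*exp(-3*t) + exp(-3*t)]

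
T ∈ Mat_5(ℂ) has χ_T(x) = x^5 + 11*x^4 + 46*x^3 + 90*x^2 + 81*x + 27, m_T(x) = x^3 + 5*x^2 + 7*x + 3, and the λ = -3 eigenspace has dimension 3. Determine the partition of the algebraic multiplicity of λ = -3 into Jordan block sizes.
Block sizes for λ = -3: [1, 1, 1]

Step 1 — from the characteristic polynomial, algebraic multiplicity of λ = -3 is 3. From dim ker(T − (-3)·I) = 3, there are exactly 3 Jordan blocks for λ = -3.
Step 2 — from the minimal polynomial, the factor (x + 3) tells us the largest block for λ = -3 has size 1.
Step 3 — with total size 3, 3 blocks, and largest block 1, the block sizes (in nonincreasing order) are [1, 1, 1].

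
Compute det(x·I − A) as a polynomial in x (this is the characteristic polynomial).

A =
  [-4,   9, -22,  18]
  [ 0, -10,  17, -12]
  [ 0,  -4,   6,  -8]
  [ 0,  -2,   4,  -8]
x^4 + 16*x^3 + 96*x^2 + 256*x + 256

Expanding det(x·I − A) (e.g. by cofactor expansion or by noting that A is similar to its Jordan form J, which has the same characteristic polynomial as A) gives
  χ_A(x) = x^4 + 16*x^3 + 96*x^2 + 256*x + 256
which factors as (x + 4)^4. The eigenvalues (with algebraic multiplicities) are λ = -4 with multiplicity 4.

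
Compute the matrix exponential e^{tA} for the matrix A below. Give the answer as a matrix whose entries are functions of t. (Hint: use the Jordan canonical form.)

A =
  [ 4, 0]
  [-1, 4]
e^{tA} =
  [exp(4*t), 0]
  [-t*exp(4*t), exp(4*t)]

Strategy: write A = P · J · P⁻¹ where J is a Jordan canonical form, so e^{tA} = P · e^{tJ} · P⁻¹, and e^{tJ} can be computed block-by-block.

A has Jordan form
J =
  [4, 1]
  [0, 4]
(up to reordering of blocks).

Per-block formulas:
  For a 2×2 Jordan block J_2(4): exp(t · J_2(4)) = e^(4t)·(I + t·N), where N is the 2×2 nilpotent shift.

After assembling e^{tJ} and conjugating by P, we get:

e^{tA} =
  [exp(4*t), 0]
  [-t*exp(4*t), exp(4*t)]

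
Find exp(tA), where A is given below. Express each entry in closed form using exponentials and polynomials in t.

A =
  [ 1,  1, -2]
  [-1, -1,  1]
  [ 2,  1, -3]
e^{tA} =
  [-t^2*exp(-t)/2 + 2*t*exp(-t) + exp(-t), t*exp(-t), t^2*exp(-t)/2 - 2*t*exp(-t)]
  [-t*exp(-t), exp(-t), t*exp(-t)]
  [-t^2*exp(-t)/2 + 2*t*exp(-t), t*exp(-t), t^2*exp(-t)/2 - 2*t*exp(-t) + exp(-t)]

Strategy: write A = P · J · P⁻¹ where J is a Jordan canonical form, so e^{tA} = P · e^{tJ} · P⁻¹, and e^{tJ} can be computed block-by-block.

A has Jordan form
J =
  [-1,  1,  0]
  [ 0, -1,  1]
  [ 0,  0, -1]
(up to reordering of blocks).

Per-block formulas:
  For a 3×3 Jordan block J_3(-1): exp(t · J_3(-1)) = e^(-1t)·(I + t·N + (t^2/2)·N^2), where N is the 3×3 nilpotent shift.

After assembling e^{tJ} and conjugating by P, we get:

e^{tA} =
  [-t^2*exp(-t)/2 + 2*t*exp(-t) + exp(-t), t*exp(-t), t^2*exp(-t)/2 - 2*t*exp(-t)]
  [-t*exp(-t), exp(-t), t*exp(-t)]
  [-t^2*exp(-t)/2 + 2*t*exp(-t), t*exp(-t), t^2*exp(-t)/2 - 2*t*exp(-t) + exp(-t)]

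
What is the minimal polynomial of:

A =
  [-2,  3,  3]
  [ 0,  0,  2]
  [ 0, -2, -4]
x^2 + 4*x + 4

The characteristic polynomial is χ_A(x) = (x + 2)^3, so the eigenvalues are known. The minimal polynomial is
  m_A(x) = Π_λ (x − λ)^{k_λ}
where k_λ is the size of the *largest* Jordan block for λ (equivalently, the smallest k with (A − λI)^k v = 0 for every generalised eigenvector v of λ).

  λ = -2: largest Jordan block has size 2, contributing (x + 2)^2

So m_A(x) = (x + 2)^2 = x^2 + 4*x + 4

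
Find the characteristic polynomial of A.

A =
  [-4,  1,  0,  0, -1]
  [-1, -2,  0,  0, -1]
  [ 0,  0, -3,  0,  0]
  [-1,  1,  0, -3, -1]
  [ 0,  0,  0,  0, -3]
x^5 + 15*x^4 + 90*x^3 + 270*x^2 + 405*x + 243

Expanding det(x·I − A) (e.g. by cofactor expansion or by noting that A is similar to its Jordan form J, which has the same characteristic polynomial as A) gives
  χ_A(x) = x^5 + 15*x^4 + 90*x^3 + 270*x^2 + 405*x + 243
which factors as (x + 3)^5. The eigenvalues (with algebraic multiplicities) are λ = -3 with multiplicity 5.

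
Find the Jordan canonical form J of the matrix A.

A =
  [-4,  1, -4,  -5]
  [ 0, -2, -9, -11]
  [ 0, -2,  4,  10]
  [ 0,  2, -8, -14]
J_3(-4) ⊕ J_1(-4)

The characteristic polynomial is
  det(x·I − A) = x^4 + 16*x^3 + 96*x^2 + 256*x + 256 = (x + 4)^4

Eigenvalues and multiplicities (the geometric multiplicity of λ is n − rank(A − λI), which equals the number of Jordan blocks for λ):
  λ = -4: algebraic multiplicity = 4, geometric multiplicity = 2

Determining the block sizes for each eigenvalue:
  λ = -4: with am = 4 and gm = 2, the partition is not yet determined (e.g. several partitions of 4 into 2 parts exist). Let N = A − (-4)·I. Computing rank(N^1) = 2, rank(N^2) = 1, rank(N^3) = 0; the number of blocks of size ≥ j is rank(N^{j−1}) − rank(N^j), giving [2, 1, 1]. So we have 1 block(s) of size 3, 1 block(s) of size 1 → block sizes [3, 1]

Assembling the blocks gives a Jordan form
J =
  [-4,  1,  0,  0]
  [ 0, -4,  1,  0]
  [ 0,  0, -4,  0]
  [ 0,  0,  0, -4]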